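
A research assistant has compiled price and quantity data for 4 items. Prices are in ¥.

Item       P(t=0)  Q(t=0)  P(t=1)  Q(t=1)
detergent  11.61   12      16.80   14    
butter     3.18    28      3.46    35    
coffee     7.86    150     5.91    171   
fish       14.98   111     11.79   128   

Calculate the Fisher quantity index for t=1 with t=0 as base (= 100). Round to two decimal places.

115.24

Laspeyres component (base-period weights):
ΣP(t=0)Q(t=1) = 11.61×14 + 3.18×35 + 7.86×171 + 14.98×128 = 162.54 + 111.3 + 1344.06 + 1917.44 = 3535.34
ΣP(t=0)Q(t=0) = 11.61×12 + 3.18×28 + 7.86×150 + 14.98×111 = 139.32 + 89.04 + 1179 + 1662.78 = 3070.14
L = 3535.34 / 3070.14 × 100 = 115.1524
Paasche component (current-period weights):
ΣP(t=1)Q(t=1) = 16.80×14 + 3.46×35 + 5.91×171 + 11.79×128 = 235.2 + 121.1 + 1010.61 + 1509.12 = 2876.03
ΣP(t=1)Q(t=0) = 16.80×12 + 3.46×28 + 5.91×150 + 11.79×111 = 201.6 + 96.88 + 886.5 + 1308.69 = 2493.67
P = 2876.03 / 2493.67 × 100 = 115.3332
Fisher = √(L × P) = √(115.1524 × 115.3332) = 115.2428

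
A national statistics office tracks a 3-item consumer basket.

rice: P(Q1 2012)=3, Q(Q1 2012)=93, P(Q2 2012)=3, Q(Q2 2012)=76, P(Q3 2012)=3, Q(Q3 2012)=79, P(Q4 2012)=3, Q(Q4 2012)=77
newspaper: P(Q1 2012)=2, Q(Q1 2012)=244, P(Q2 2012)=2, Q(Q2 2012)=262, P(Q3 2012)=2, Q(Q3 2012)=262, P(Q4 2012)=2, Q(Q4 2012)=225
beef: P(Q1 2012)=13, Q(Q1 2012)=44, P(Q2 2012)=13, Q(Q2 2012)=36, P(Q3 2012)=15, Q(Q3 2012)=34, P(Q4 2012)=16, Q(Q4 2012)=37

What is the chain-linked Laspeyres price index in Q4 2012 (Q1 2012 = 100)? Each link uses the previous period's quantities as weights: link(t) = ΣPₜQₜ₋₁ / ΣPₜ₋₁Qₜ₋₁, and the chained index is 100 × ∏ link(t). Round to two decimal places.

Link Q1 2012→Q2 2012:
ΣP(Q2 2012)Q(Q1 2012) = 3×93 + 2×244 + 13×44 = 279 + 488 + 572 = 1339
ΣP(Q1 2012)Q(Q1 2012) = 3×93 + 2×244 + 13×44 = 279 + 488 + 572 = 1339
link = 1339/1339 = 1.000000
Link Q2 2012→Q3 2012:
ΣP(Q3 2012)Q(Q2 2012) = 3×76 + 2×262 + 15×36 = 228 + 524 + 540 = 1292
ΣP(Q2 2012)Q(Q2 2012) = 3×76 + 2×262 + 13×36 = 228 + 524 + 468 = 1220
link = 1292/1220 = 1.059016
Link Q3 2012→Q4 2012:
ΣP(Q4 2012)Q(Q3 2012) = 3×79 + 2×262 + 16×34 = 237 + 524 + 544 = 1305
ΣP(Q3 2012)Q(Q3 2012) = 3×79 + 2×262 + 15×34 = 237 + 524 + 510 = 1271
link = 1305/1271 = 1.026751
Chained index = 100 × 1.000000 × 1.059016 × 1.026751 = 108.7346

108.73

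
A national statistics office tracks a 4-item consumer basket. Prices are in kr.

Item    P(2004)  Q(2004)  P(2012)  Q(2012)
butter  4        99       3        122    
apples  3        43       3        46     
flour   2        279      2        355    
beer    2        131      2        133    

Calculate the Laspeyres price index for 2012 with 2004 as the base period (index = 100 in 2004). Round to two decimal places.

Laspeyres price index uses base-period quantities as weights.
ΣP(2012)·Q(2004) = 3×99 + 3×43 + 2×279 + 2×131 = 297 + 129 + 558 + 262 = 1246
ΣP(2004)·Q(2004) = 4×99 + 3×43 + 2×279 + 2×131 = 396 + 129 + 558 + 262 = 1345
Index = 1246 / 1345 × 100 = 92.6394

92.64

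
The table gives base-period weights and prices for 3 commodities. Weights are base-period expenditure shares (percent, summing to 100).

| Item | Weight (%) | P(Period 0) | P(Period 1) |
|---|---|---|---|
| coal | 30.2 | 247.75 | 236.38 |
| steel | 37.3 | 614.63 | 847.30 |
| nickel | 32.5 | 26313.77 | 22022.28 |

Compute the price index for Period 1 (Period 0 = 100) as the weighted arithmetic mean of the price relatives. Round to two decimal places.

107.43

coal: 30.2 × (236.38/247.75) = 30.2 × 0.954107 = 28.8140
steel: 37.3 × (847.30/614.63) = 37.3 × 1.378553 = 51.4200
nickel: 32.5 × (22022.28/26313.77) = 32.5 × 0.836911 = 27.1996
Index = Σ wᵢ·(p₁ᵢ/p₀ᵢ) = 28.8140 + 51.4200 + 27.1996 = 107.4337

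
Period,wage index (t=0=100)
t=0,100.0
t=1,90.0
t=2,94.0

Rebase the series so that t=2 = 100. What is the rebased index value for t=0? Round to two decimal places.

106.38

Rebased(t=0) = 100.0 / 94.0 × 100 = 106.3830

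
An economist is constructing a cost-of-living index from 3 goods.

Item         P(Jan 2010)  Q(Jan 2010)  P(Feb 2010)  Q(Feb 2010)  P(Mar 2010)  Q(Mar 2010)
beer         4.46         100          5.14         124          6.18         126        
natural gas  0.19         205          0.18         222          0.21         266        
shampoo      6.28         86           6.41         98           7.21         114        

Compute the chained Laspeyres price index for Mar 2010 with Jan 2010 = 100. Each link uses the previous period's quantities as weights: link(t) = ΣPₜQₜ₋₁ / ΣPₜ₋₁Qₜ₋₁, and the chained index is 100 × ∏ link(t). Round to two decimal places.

Link Jan 2010→Feb 2010:
ΣP(Feb 2010)Q(Jan 2010) = 5.14×100 + 0.18×205 + 6.41×86 = 514 + 36.9 + 551.26 = 1102.16
ΣP(Jan 2010)Q(Jan 2010) = 4.46×100 + 0.19×205 + 6.28×86 = 446 + 38.95 + 540.08 = 1025.03
link = 1102.16/1025.03 = 1.075247
Link Feb 2010→Mar 2010:
ΣP(Mar 2010)Q(Feb 2010) = 6.18×124 + 0.21×222 + 7.21×98 = 766.32 + 46.62 + 706.58 = 1519.52
ΣP(Feb 2010)Q(Feb 2010) = 5.14×124 + 0.18×222 + 6.41×98 = 637.36 + 39.96 + 628.18 = 1305.5
link = 1519.52/1305.5 = 1.163937
Chained index = 100 × 1.075247 × 1.163937 = 125.1519

125.15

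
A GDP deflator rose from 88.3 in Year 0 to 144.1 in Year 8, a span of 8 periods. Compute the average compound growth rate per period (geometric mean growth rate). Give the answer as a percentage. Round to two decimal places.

Growth factor = (144.1/88.3)^(1/8) = (1.631937)^(1/8) = 1.063134
Growth rate = 1.063134 − 1 = 0.063134 = 6.3134%

6.31%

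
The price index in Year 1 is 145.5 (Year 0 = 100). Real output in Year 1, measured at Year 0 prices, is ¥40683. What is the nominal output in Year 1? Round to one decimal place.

Nominal = Real × (Index/100) = 40683 × (145.5/100)
        = 40683 × 1.455 = 59193.7650

59193.8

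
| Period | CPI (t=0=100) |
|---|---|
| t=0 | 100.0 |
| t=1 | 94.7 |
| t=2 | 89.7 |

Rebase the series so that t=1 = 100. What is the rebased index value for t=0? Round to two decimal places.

Rebased(t=0) = 100.0 / 94.7 × 100 = 105.5966

105.60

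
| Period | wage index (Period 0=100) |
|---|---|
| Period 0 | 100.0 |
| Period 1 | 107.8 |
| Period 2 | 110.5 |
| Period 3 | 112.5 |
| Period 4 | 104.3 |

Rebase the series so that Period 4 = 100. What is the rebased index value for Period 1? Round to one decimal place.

Rebased(Period 1) = 107.8 / 104.3 × 100 = 103.3557

103.4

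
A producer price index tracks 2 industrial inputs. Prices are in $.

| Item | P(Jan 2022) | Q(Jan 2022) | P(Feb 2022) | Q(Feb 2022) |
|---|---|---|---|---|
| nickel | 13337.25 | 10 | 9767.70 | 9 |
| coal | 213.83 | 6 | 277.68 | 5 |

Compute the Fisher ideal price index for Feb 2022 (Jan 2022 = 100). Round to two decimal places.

73.76

Laspeyres component (base-period weights):
ΣP(Feb 2022)Q(Jan 2022) = 9767.70×10 + 277.68×6 = 97677 + 1666.08 = 99343.08
ΣP(Jan 2022)Q(Jan 2022) = 13337.25×10 + 213.83×6 = 133372.5 + 1282.98 = 134655.48
L = 99343.08 / 134655.48 × 100 = 73.7757
Paasche component (current-period weights):
ΣP(Feb 2022)Q(Feb 2022) = 9767.70×9 + 277.68×5 = 87909.3 + 1388.4 = 89297.7
ΣP(Jan 2022)Q(Feb 2022) = 13337.25×9 + 213.83×5 = 120035.25 + 1069.15 = 121104.4
P = 89297.7 / 121104.4 × 100 = 73.7361
Fisher = √(L × P) = √(73.7757 × 73.7361) = 73.7559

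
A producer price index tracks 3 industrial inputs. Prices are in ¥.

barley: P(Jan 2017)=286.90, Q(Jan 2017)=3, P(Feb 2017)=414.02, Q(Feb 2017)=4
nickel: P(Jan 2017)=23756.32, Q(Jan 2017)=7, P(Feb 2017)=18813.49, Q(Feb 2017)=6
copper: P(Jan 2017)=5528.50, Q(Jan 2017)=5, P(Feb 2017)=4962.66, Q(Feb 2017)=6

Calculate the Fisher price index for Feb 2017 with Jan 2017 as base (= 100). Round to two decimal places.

81.29

Laspeyres component (base-period weights):
ΣP(Feb 2017)Q(Jan 2017) = 414.02×3 + 18813.49×7 + 4962.66×5 = 1242.06 + 131694.43 + 24813.3 = 157749.79
ΣP(Jan 2017)Q(Jan 2017) = 286.90×3 + 23756.32×7 + 5528.50×5 = 860.7 + 166294.24 + 27642.5 = 194797.44
L = 157749.79 / 194797.44 × 100 = 80.9814
Paasche component (current-period weights):
ΣP(Feb 2017)Q(Feb 2017) = 414.02×4 + 18813.49×6 + 4962.66×6 = 1656.08 + 112880.94 + 29775.96 = 144312.98
ΣP(Jan 2017)Q(Feb 2017) = 286.90×4 + 23756.32×6 + 5528.50×6 = 1147.6 + 142537.92 + 33171 = 176856.52
P = 144312.98 / 176856.52 × 100 = 81.5989
Fisher = √(L × P) = √(80.9814 × 81.5989) = 81.2896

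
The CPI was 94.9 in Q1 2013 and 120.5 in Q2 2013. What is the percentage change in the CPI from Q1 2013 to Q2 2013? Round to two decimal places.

26.98%

Change = (120.5 − 94.9) / 94.9 × 100
       = 25.6 / 94.9 × 100 = 26.9758%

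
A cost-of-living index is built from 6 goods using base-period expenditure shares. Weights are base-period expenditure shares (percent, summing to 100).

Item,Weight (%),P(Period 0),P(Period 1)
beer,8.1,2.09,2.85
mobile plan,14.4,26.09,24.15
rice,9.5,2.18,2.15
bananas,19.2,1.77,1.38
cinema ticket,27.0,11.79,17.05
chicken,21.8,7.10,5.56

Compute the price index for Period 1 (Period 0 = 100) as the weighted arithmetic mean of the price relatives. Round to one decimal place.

beer: 8.1 × (2.85/2.09) = 8.1 × 1.363636 = 11.0455
mobile plan: 14.4 × (24.15/26.09) = 14.4 × 0.925642 = 13.3292
rice: 9.5 × (2.15/2.18) = 9.5 × 0.986239 = 9.3693
bananas: 19.2 × (1.38/1.77) = 19.2 × 0.779661 = 14.9695
cinema ticket: 27.0 × (17.05/11.79) = 27.0 × 1.446141 = 39.0458
chicken: 21.8 × (5.56/7.10) = 21.8 × 0.783099 = 17.0715
Index = Σ wᵢ·(p₁ᵢ/p₀ᵢ) = 11.0455 + 13.3292 + 9.3693 + 14.9695 + 39.0458 + 17.0715 = 104.8308

104.8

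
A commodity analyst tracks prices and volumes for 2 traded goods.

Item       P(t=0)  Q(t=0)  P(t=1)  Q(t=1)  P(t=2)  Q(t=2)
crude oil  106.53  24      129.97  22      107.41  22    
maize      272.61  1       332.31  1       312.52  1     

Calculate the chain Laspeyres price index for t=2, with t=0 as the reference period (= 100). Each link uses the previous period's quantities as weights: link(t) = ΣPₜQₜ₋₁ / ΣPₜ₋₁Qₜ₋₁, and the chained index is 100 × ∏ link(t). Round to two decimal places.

Link t=0→t=1:
ΣP(t=1)Q(t=0) = 129.97×24 + 332.31×1 = 3119.28 + 332.31 = 3451.59
ΣP(t=0)Q(t=0) = 106.53×24 + 272.61×1 = 2556.72 + 272.61 = 2829.33
link = 3451.59/2829.33 = 1.219932
Link t=1→t=2:
ΣP(t=2)Q(t=1) = 107.41×22 + 312.52×1 = 2363.02 + 312.52 = 2675.54
ΣP(t=1)Q(t=1) = 129.97×22 + 332.31×1 = 2859.34 + 332.31 = 3191.65
link = 2675.54/3191.65 = 0.838294
Chained index = 100 × 1.219932 × 0.838294 = 102.2661

102.27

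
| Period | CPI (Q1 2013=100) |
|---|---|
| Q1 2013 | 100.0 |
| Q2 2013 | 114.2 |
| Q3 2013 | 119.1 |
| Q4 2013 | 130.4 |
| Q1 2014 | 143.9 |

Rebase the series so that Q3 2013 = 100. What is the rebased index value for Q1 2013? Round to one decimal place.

Rebased(Q1 2013) = 100.0 / 119.1 × 100 = 83.9631

84.0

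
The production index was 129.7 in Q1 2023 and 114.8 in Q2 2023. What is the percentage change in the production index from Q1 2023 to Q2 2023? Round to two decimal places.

-11.49%

Change = (114.8 − 129.7) / 129.7 × 100
       = -14.9 / 129.7 × 100 = -11.4880%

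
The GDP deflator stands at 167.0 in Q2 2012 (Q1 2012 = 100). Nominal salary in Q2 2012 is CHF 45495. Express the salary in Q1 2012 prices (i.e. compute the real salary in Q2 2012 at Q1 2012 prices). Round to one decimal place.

27242.5

Real = Nominal ÷ (Index/100) = 45495 ÷ (167.0/100)
     = 45495 ÷ 1.670 = 27242.5150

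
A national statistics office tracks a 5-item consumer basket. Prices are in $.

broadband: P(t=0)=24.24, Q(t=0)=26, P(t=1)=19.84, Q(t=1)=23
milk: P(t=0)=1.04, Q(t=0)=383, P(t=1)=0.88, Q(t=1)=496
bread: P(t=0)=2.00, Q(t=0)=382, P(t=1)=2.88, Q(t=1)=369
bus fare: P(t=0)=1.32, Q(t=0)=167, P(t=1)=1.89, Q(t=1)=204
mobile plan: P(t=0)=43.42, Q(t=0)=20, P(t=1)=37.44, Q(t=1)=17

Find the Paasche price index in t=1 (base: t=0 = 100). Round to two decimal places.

105.63

Paasche price index uses current-period quantities as weights.
ΣP(t=1)·Q(t=1) = 19.84×23 + 0.88×496 + 2.88×369 + 1.89×204 + 37.44×17 = 456.32 + 436.48 + 1062.72 + 385.56 + 636.48 = 2977.56
ΣP(t=0)·Q(t=1) = 24.24×23 + 1.04×496 + 2.00×369 + 1.32×204 + 43.42×17 = 557.52 + 515.84 + 738 + 269.28 + 738.14 = 2818.78
Index = 2977.56 / 2818.78 × 100 = 105.6329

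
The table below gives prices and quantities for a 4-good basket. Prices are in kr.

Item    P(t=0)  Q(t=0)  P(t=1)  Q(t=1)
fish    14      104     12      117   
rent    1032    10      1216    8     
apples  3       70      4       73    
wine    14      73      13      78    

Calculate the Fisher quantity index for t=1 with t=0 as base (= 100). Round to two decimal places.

Laspeyres component (base-period weights):
ΣP(t=0)Q(t=1) = 14×117 + 1032×8 + 3×73 + 14×78 = 1638 + 8256 + 219 + 1092 = 11205
ΣP(t=0)Q(t=0) = 14×104 + 1032×10 + 3×70 + 14×73 = 1456 + 10320 + 210 + 1022 = 13008
L = 11205 / 13008 × 100 = 86.1393
Paasche component (current-period weights):
ΣP(t=1)Q(t=1) = 12×117 + 1216×8 + 4×73 + 13×78 = 1404 + 9728 + 292 + 1014 = 12438
ΣP(t=1)Q(t=0) = 12×104 + 1216×10 + 4×70 + 13×73 = 1248 + 12160 + 280 + 949 = 14637
P = 12438 / 14637 × 100 = 84.9764
Fisher = √(L × P) = √(86.1393 × 84.9764) = 85.5559

85.56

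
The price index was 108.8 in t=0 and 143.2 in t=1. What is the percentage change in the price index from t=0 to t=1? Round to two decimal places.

Change = (143.2 − 108.8) / 108.8 × 100
       = 34.4 / 108.8 × 100 = 31.6176%

31.62%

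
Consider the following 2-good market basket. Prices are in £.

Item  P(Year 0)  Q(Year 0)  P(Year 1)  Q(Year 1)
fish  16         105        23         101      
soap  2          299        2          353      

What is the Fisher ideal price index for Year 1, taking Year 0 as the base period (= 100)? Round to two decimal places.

Laspeyres component (base-period weights):
ΣP(Year 1)Q(Year 0) = 23×105 + 2×299 = 2415 + 598 = 3013
ΣP(Year 0)Q(Year 0) = 16×105 + 2×299 = 1680 + 598 = 2278
L = 3013 / 2278 × 100 = 132.2651
Paasche component (current-period weights):
ΣP(Year 1)Q(Year 1) = 23×101 + 2×353 = 2323 + 706 = 3029
ΣP(Year 0)Q(Year 1) = 16×101 + 2×353 = 1616 + 706 = 2322
P = 3029 / 2322 × 100 = 130.4479
Fisher = √(L × P) = √(132.2651 × 130.4479) = 131.3534

131.35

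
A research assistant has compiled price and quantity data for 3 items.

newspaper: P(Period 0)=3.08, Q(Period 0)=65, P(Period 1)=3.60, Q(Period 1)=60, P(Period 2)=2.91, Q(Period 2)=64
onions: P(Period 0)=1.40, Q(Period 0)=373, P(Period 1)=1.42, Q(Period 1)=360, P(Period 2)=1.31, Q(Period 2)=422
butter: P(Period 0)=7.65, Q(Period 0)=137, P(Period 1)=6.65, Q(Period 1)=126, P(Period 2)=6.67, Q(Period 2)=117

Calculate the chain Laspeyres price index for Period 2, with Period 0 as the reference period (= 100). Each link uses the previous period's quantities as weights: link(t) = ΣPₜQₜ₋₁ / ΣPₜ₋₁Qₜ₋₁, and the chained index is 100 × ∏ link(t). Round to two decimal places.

89.85

Link Period 0→Period 1:
ΣP(Period 1)Q(Period 0) = 3.60×65 + 1.42×373 + 6.65×137 = 234 + 529.66 + 911.05 = 1674.71
ΣP(Period 0)Q(Period 0) = 3.08×65 + 1.40×373 + 7.65×137 = 200.2 + 522.2 + 1048.05 = 1770.45
link = 1674.71/1770.45 = 0.945923
Link Period 1→Period 2:
ΣP(Period 2)Q(Period 1) = 2.91×60 + 1.31×360 + 6.67×126 = 174.6 + 471.6 + 840.42 = 1486.62
ΣP(Period 1)Q(Period 1) = 3.60×60 + 1.42×360 + 6.65×126 = 216 + 511.2 + 837.9 = 1565.1
link = 1486.62/1565.1 = 0.949856
Chained index = 100 × 0.945923 × 0.949856 = 89.8491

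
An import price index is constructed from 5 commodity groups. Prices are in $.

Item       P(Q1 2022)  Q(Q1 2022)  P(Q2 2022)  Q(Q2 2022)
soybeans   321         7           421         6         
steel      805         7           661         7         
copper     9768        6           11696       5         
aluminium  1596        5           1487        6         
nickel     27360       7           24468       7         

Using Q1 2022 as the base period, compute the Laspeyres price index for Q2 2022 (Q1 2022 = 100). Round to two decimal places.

Laspeyres price index uses base-period quantities as weights.
ΣP(Q2 2022)·Q(Q1 2022) = 421×7 + 661×7 + 11696×6 + 1487×5 + 24468×7 = 2947 + 4627 + 70176 + 7435 + 171276 = 256461
ΣP(Q1 2022)·Q(Q1 2022) = 321×7 + 805×7 + 9768×6 + 1596×5 + 27360×7 = 2247 + 5635 + 58608 + 7980 + 191520 = 265990
Index = 256461 / 265990 × 100 = 96.4175

96.42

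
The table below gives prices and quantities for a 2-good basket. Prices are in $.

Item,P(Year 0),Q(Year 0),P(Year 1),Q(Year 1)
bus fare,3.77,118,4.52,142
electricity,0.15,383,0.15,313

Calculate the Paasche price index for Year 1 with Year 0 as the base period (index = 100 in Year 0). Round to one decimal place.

Paasche price index uses current-period quantities as weights.
ΣP(Year 1)·Q(Year 1) = 4.52×142 + 0.15×313 = 641.84 + 46.95 = 688.79
ΣP(Year 0)·Q(Year 1) = 3.77×142 + 0.15×313 = 535.34 + 46.95 = 582.29
Index = 688.79 / 582.29 × 100 = 118.2899

118.3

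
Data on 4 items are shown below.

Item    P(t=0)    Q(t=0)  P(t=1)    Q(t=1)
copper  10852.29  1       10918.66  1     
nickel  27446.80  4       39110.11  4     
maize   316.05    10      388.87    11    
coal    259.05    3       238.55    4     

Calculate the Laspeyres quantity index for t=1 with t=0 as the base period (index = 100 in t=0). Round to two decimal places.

100.46

Laspeyres quantity index uses base-period prices as weights.
ΣP(t=0)·Q(t=1) = 10852.29×1 + 27446.80×4 + 316.05×11 + 259.05×4 = 10852.29 + 109787.2 + 3476.55 + 1036.2 = 125152.24
ΣP(t=0)·Q(t=0) = 10852.29×1 + 27446.80×4 + 316.05×10 + 259.05×3 = 10852.29 + 109787.2 + 3160.5 + 777.15 = 124577.14
Index = 125152.24 / 124577.14 × 100 = 100.4616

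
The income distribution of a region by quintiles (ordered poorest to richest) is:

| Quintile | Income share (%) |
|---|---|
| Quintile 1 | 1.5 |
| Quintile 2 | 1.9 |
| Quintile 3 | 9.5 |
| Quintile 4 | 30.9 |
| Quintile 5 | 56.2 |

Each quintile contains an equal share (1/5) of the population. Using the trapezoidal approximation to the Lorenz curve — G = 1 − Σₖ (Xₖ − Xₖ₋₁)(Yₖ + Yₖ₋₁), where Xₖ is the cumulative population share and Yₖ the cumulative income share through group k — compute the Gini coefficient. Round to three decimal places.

Cumulative income shares Yₖ: 0.0150, 0.0340, 0.1290, 0.4380, 1.0000
Σ (Xₖ−Xₖ₋₁)(Yₖ+Yₖ₋₁) = (1/5)(0.0150+0.0000) + (1/5)(0.0340+0.0150) + (1/5)(0.1290+0.0340) + (1/5)(0.4380+0.1290) + (1/5)(1.0000+0.4380)
  = 0.0030 + 0.0098 + 0.0326 + 0.1134 + 0.2876 = 0.4464
G = 1 − 0.4464 = 0.5536

0.554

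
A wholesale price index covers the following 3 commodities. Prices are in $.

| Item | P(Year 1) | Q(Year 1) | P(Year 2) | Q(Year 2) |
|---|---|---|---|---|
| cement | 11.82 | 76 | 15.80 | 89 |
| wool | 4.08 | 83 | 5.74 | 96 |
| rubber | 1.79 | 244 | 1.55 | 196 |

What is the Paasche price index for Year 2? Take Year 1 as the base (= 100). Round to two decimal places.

126.00

Paasche price index uses current-period quantities as weights.
ΣP(Year 2)·Q(Year 2) = 15.80×89 + 5.74×96 + 1.55×196 = 1406.2 + 551.04 + 303.8 = 2261.04
ΣP(Year 1)·Q(Year 2) = 11.82×89 + 4.08×96 + 1.79×196 = 1051.98 + 391.68 + 350.84 = 1794.5
Index = 2261.04 / 1794.5 × 100 = 125.9983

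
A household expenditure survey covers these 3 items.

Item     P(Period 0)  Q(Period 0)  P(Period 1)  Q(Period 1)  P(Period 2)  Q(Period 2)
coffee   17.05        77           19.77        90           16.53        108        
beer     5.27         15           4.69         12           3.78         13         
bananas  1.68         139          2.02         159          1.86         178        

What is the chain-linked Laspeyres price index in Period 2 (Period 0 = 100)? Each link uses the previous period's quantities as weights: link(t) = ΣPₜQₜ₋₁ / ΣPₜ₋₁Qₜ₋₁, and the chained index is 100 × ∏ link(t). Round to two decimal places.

Link Period 0→Period 1:
ΣP(Period 1)Q(Period 0) = 19.77×77 + 4.69×15 + 2.02×139 = 1522.29 + 70.35 + 280.78 = 1873.42
ΣP(Period 0)Q(Period 0) = 17.05×77 + 5.27×15 + 1.68×139 = 1312.85 + 79.05 + 233.52 = 1625.42
link = 1873.42/1625.42 = 1.152576
Link Period 1→Period 2:
ΣP(Period 2)Q(Period 1) = 16.53×90 + 3.78×12 + 1.86×159 = 1487.7 + 45.36 + 295.74 = 1828.8
ΣP(Period 1)Q(Period 1) = 19.77×90 + 4.69×12 + 2.02×159 = 1779.3 + 56.28 + 321.18 = 2156.76
link = 1828.8/2156.76 = 0.847939
Chained index = 100 × 1.152576 × 0.847939 = 97.7314

97.73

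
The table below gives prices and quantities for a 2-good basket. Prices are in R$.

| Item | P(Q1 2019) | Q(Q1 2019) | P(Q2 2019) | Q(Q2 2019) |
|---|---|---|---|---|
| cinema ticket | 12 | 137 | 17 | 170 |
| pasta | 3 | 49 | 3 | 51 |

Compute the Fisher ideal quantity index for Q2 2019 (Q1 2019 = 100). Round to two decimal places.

Laspeyres component (base-period weights):
ΣP(Q1 2019)Q(Q2 2019) = 12×170 + 3×51 = 2040 + 153 = 2193
ΣP(Q1 2019)Q(Q1 2019) = 12×137 + 3×49 = 1644 + 147 = 1791
L = 2193 / 1791 × 100 = 122.4456
Paasche component (current-period weights):
ΣP(Q2 2019)Q(Q2 2019) = 17×170 + 3×51 = 2890 + 153 = 3043
ΣP(Q2 2019)Q(Q1 2019) = 17×137 + 3×49 = 2329 + 147 = 2476
P = 3043 / 2476 × 100 = 122.8998
Fisher = √(L × P) = √(122.4456 × 122.8998) = 122.6725

122.67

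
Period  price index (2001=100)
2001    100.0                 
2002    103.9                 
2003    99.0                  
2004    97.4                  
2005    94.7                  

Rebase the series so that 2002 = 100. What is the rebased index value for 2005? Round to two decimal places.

Rebased(2005) = 94.7 / 103.9 × 100 = 91.1453

91.15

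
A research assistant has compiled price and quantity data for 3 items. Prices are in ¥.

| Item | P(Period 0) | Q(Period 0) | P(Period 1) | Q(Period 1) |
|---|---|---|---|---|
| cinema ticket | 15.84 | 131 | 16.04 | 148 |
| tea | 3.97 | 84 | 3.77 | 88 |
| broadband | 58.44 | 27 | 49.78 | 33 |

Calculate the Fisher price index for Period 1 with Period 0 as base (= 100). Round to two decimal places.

Laspeyres component (base-period weights):
ΣP(Period 1)Q(Period 0) = 16.04×131 + 3.77×84 + 49.78×27 = 2101.24 + 316.68 + 1344.06 = 3761.98
ΣP(Period 0)Q(Period 0) = 15.84×131 + 3.97×84 + 58.44×27 = 2075.04 + 333.48 + 1577.88 = 3986.4
L = 3761.98 / 3986.4 × 100 = 94.3704
Paasche component (current-period weights):
ΣP(Period 1)Q(Period 1) = 16.04×148 + 3.77×88 + 49.78×33 = 2373.92 + 331.76 + 1642.74 = 4348.42
ΣP(Period 0)Q(Period 1) = 15.84×148 + 3.97×88 + 58.44×33 = 2344.32 + 349.36 + 1928.52 = 4622.2
P = 4348.42 / 4622.2 × 100 = 94.0768
Fisher = √(L × P) = √(94.3704 × 94.0768) = 94.2235

94.22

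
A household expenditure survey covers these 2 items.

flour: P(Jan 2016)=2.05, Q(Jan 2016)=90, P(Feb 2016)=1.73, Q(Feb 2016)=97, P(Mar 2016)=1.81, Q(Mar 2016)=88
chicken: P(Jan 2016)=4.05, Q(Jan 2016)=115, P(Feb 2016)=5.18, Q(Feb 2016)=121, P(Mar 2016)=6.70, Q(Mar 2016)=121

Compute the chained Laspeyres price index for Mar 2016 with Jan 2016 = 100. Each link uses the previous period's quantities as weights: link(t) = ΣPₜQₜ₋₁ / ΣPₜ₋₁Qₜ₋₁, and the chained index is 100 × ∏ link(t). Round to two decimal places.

143.43

Link Jan 2016→Feb 2016:
ΣP(Feb 2016)Q(Jan 2016) = 1.73×90 + 5.18×115 = 155.7 + 595.7 = 751.4
ΣP(Jan 2016)Q(Jan 2016) = 2.05×90 + 4.05×115 = 184.5 + 465.75 = 650.25
link = 751.4/650.25 = 1.155556
Link Feb 2016→Mar 2016:
ΣP(Mar 2016)Q(Feb 2016) = 1.81×97 + 6.70×121 = 175.57 + 810.7 = 986.27
ΣP(Feb 2016)Q(Feb 2016) = 1.73×97 + 5.18×121 = 167.81 + 626.78 = 794.59
link = 986.27/794.59 = 1.241231
Chained index = 100 × 1.155556 × 1.241231 = 143.4312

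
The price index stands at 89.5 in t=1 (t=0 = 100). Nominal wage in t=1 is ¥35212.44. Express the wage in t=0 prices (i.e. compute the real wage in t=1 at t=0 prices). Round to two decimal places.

39343.51

Real = Nominal ÷ (Index/100) = 35212.44 ÷ (89.5/100)
     = 35212.44 ÷ 0.895 = 39343.5084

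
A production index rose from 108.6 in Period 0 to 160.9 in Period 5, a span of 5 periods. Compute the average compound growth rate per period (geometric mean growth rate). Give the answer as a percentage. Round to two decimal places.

8.18%

Growth factor = (160.9/108.6)^(1/5) = (1.481584)^(1/5) = 1.081796
Growth rate = 1.081796 − 1 = 0.081796 = 8.1796%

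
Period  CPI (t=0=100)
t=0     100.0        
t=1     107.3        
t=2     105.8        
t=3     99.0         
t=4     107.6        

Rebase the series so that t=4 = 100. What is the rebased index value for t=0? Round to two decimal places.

Rebased(t=0) = 100.0 / 107.6 × 100 = 92.9368

92.94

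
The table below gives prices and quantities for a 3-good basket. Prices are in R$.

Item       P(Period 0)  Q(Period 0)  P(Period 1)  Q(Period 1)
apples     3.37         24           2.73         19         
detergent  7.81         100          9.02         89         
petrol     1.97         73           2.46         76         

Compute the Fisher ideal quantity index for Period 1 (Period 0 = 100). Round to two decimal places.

90.59

Laspeyres component (base-period weights):
ΣP(Period 0)Q(Period 1) = 3.37×19 + 7.81×89 + 1.97×76 = 64.03 + 695.09 + 149.72 = 908.84
ΣP(Period 0)Q(Period 0) = 3.37×24 + 7.81×100 + 1.97×73 = 80.88 + 781 + 143.81 = 1005.69
L = 908.84 / 1005.69 × 100 = 90.3698
Paasche component (current-period weights):
ΣP(Period 1)Q(Period 1) = 2.73×19 + 9.02×89 + 2.46×76 = 51.87 + 802.78 + 186.96 = 1041.61
ΣP(Period 1)Q(Period 0) = 2.73×24 + 9.02×100 + 2.46×73 = 65.52 + 902 + 179.58 = 1147.1
P = 1041.61 / 1147.1 × 100 = 90.8038
Fisher = √(L × P) = √(90.3698 × 90.8038) = 90.5865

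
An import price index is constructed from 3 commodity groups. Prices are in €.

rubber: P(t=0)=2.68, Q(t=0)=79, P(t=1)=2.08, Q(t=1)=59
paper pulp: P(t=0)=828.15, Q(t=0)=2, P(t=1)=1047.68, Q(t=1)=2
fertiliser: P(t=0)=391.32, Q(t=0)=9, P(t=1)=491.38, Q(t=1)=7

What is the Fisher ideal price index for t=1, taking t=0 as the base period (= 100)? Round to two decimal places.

124.11

Laspeyres component (base-period weights):
ΣP(t=1)Q(t=0) = 2.08×79 + 1047.68×2 + 491.38×9 = 164.32 + 2095.36 + 4422.42 = 6682.1
ΣP(t=0)Q(t=0) = 2.68×79 + 828.15×2 + 391.32×9 = 211.72 + 1656.3 + 3521.88 = 5389.9
L = 6682.1 / 5389.9 × 100 = 123.9745
Paasche component (current-period weights):
ΣP(t=1)Q(t=1) = 2.08×59 + 1047.68×2 + 491.38×7 = 122.72 + 2095.36 + 3439.66 = 5657.74
ΣP(t=0)Q(t=1) = 2.68×59 + 828.15×2 + 391.32×7 = 158.12 + 1656.3 + 2739.24 = 4553.66
P = 5657.74 / 4553.66 × 100 = 124.2460
Fisher = √(L × P) = √(123.9745 × 124.2460) = 124.1102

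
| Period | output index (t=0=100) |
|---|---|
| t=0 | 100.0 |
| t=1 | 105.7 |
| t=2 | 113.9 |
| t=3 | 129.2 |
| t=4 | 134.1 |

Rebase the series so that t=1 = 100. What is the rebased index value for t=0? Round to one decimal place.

Rebased(t=0) = 100.0 / 105.7 × 100 = 94.6074

94.6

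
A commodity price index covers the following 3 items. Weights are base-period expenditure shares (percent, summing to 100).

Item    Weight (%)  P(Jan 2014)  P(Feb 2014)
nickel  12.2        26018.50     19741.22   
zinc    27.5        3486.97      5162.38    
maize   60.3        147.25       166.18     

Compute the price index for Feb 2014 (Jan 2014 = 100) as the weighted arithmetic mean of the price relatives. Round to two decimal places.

nickel: 12.2 × (19741.22/26018.50) = 12.2 × 0.758738 = 9.2566
zinc: 27.5 × (5162.38/3486.97) = 27.5 × 1.480477 = 40.7131
maize: 60.3 × (166.18/147.25) = 60.3 × 1.128557 = 68.0520
Index = Σ wᵢ·(p₁ᵢ/p₀ᵢ) = 9.2566 + 40.7131 + 68.0520 = 118.0217

118.02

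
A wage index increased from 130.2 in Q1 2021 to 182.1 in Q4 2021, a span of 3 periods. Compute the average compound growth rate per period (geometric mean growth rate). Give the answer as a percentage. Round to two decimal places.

11.83%

Growth factor = (182.1/130.2)^(1/3) = (1.398618)^(1/3) = 1.118321
Growth rate = 1.118321 − 1 = 0.118321 = 11.8321%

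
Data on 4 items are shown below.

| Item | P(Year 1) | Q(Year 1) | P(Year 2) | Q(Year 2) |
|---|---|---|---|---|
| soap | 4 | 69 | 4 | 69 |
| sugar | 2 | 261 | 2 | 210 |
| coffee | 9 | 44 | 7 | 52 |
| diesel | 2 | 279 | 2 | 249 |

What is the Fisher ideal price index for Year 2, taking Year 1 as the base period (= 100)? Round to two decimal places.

Laspeyres component (base-period weights):
ΣP(Year 2)Q(Year 1) = 4×69 + 2×261 + 7×44 + 2×279 = 276 + 522 + 308 + 558 = 1664
ΣP(Year 1)Q(Year 1) = 4×69 + 2×261 + 9×44 + 2×279 = 276 + 522 + 396 + 558 = 1752
L = 1664 / 1752 × 100 = 94.9772
Paasche component (current-period weights):
ΣP(Year 2)Q(Year 2) = 4×69 + 2×210 + 7×52 + 2×249 = 276 + 420 + 364 + 498 = 1558
ΣP(Year 1)Q(Year 2) = 4×69 + 2×210 + 9×52 + 2×249 = 276 + 420 + 468 + 498 = 1662
P = 1558 / 1662 × 100 = 93.7425
Fisher = √(L × P) = √(94.9772 × 93.7425) = 94.3578

94.36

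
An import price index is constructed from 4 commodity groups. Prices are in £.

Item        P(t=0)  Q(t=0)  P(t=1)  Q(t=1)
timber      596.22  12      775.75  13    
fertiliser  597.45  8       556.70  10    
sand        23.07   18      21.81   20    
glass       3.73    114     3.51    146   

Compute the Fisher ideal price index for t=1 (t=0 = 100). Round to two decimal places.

Laspeyres component (base-period weights):
ΣP(t=1)Q(t=0) = 775.75×12 + 556.70×8 + 21.81×18 + 3.51×114 = 9309 + 4453.6 + 392.58 + 400.14 = 14555.32
ΣP(t=0)Q(t=0) = 596.22×12 + 597.45×8 + 23.07×18 + 3.73×114 = 7154.64 + 4779.6 + 415.26 + 425.22 = 12774.72
L = 14555.32 / 12774.72 × 100 = 113.9385
Paasche component (current-period weights):
ΣP(t=1)Q(t=1) = 775.75×13 + 556.70×10 + 21.81×20 + 3.51×146 = 10084.75 + 5567 + 436.2 + 512.46 = 16600.41
ΣP(t=0)Q(t=1) = 596.22×13 + 597.45×10 + 23.07×20 + 3.73×146 = 7750.86 + 5974.5 + 461.4 + 544.58 = 14731.34
P = 16600.41 / 14731.34 × 100 = 112.6877
Fisher = √(L × P) = √(113.9385 × 112.6877) = 113.3114

113.31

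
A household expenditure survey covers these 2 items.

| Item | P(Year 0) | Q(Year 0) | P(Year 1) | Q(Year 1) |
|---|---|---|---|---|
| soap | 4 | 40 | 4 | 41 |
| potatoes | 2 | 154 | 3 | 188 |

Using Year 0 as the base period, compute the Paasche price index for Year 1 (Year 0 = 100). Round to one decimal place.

134.8

Paasche price index uses current-period quantities as weights.
ΣP(Year 1)·Q(Year 1) = 4×41 + 3×188 = 164 + 564 = 728
ΣP(Year 0)·Q(Year 1) = 4×41 + 2×188 = 164 + 376 = 540
Index = 728 / 540 × 100 = 134.8148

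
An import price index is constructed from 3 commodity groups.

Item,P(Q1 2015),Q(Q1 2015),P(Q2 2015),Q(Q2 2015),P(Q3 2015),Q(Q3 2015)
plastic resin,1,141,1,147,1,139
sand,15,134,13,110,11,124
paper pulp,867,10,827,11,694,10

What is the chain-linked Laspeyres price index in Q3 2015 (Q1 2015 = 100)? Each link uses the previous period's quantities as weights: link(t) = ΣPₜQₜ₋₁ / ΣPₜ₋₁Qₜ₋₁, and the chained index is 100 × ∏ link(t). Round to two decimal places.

79.03

Link Q1 2015→Q2 2015:
ΣP(Q2 2015)Q(Q1 2015) = 1×141 + 13×134 + 827×10 = 141 + 1742 + 8270 = 10153
ΣP(Q1 2015)Q(Q1 2015) = 1×141 + 15×134 + 867×10 = 141 + 2010 + 8670 = 10821
link = 10153/10821 = 0.938268
Link Q2 2015→Q3 2015:
ΣP(Q3 2015)Q(Q2 2015) = 1×147 + 11×110 + 694×11 = 147 + 1210 + 7634 = 8991
ΣP(Q2 2015)Q(Q2 2015) = 1×147 + 13×110 + 827×11 = 147 + 1430 + 9097 = 10674
link = 8991/10674 = 0.842327
Chained index = 100 × 0.938268 × 0.842327 = 79.0329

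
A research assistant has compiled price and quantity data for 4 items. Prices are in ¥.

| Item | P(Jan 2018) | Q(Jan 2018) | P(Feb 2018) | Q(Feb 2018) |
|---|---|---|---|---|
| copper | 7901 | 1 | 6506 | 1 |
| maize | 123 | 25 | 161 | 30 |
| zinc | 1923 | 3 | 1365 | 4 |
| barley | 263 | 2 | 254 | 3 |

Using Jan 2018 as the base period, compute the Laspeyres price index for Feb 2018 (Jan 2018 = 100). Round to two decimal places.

87.63

Laspeyres price index uses base-period quantities as weights.
ΣP(Feb 2018)·Q(Jan 2018) = 6506×1 + 161×25 + 1365×3 + 254×2 = 6506 + 4025 + 4095 + 508 = 15134
ΣP(Jan 2018)·Q(Jan 2018) = 7901×1 + 123×25 + 1923×3 + 263×2 = 7901 + 3075 + 5769 + 526 = 17271
Index = 15134 / 17271 × 100 = 87.6267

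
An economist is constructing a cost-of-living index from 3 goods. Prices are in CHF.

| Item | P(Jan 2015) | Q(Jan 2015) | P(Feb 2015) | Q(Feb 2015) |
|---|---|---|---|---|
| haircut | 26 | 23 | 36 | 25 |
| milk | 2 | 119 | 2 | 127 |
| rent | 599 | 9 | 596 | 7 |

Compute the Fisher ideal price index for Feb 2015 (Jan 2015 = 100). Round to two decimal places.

103.87

Laspeyres component (base-period weights):
ΣP(Feb 2015)Q(Jan 2015) = 36×23 + 2×119 + 596×9 = 828 + 238 + 5364 = 6430
ΣP(Jan 2015)Q(Jan 2015) = 26×23 + 2×119 + 599×9 = 598 + 238 + 5391 = 6227
L = 6430 / 6227 × 100 = 103.2600
Paasche component (current-period weights):
ΣP(Feb 2015)Q(Feb 2015) = 36×25 + 2×127 + 596×7 = 900 + 254 + 4172 = 5326
ΣP(Jan 2015)Q(Feb 2015) = 26×25 + 2×127 + 599×7 = 650 + 254 + 4193 = 5097
P = 5326 / 5097 × 100 = 104.4928
Fisher = √(L × P) = √(103.2600 × 104.4928) = 103.8746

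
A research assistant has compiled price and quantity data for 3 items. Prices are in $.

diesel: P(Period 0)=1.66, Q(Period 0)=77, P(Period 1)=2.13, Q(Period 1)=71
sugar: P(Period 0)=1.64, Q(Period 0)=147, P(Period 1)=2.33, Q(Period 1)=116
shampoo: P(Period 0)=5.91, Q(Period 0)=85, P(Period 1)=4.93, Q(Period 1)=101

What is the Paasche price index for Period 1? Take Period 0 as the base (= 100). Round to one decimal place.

101.6

Paasche price index uses current-period quantities as weights.
ΣP(Period 1)·Q(Period 1) = 2.13×71 + 2.33×116 + 4.93×101 = 151.23 + 270.28 + 497.93 = 919.44
ΣP(Period 0)·Q(Period 1) = 1.66×71 + 1.64×116 + 5.91×101 = 117.86 + 190.24 + 596.91 = 905.01
Index = 919.44 / 905.01 × 100 = 101.5945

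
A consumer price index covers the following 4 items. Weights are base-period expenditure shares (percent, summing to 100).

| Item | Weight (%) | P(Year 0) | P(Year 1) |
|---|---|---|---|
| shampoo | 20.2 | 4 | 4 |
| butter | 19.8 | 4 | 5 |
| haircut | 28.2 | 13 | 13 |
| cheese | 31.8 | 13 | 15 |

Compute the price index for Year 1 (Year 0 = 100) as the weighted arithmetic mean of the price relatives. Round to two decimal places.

shampoo: 20.2 × (4/4) = 20.2 × 1.000000 = 20.2000
butter: 19.8 × (5/4) = 19.8 × 1.250000 = 24.7500
haircut: 28.2 × (13/13) = 28.2 × 1.000000 = 28.2000
cheese: 31.8 × (15/13) = 31.8 × 1.153846 = 36.6923
Index = Σ wᵢ·(p₁ᵢ/p₀ᵢ) = 20.2000 + 24.7500 + 28.2000 + 36.6923 = 109.8423

109.84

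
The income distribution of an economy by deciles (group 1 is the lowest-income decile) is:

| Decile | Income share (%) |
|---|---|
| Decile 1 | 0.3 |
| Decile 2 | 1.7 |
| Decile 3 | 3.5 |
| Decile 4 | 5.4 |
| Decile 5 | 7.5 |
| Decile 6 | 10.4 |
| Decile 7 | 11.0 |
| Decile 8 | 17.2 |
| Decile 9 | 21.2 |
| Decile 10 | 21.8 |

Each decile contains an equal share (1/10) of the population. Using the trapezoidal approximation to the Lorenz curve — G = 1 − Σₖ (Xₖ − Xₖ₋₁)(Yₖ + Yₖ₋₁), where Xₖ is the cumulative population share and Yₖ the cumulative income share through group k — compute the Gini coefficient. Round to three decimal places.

Cumulative income shares Yₖ: 0.0030, 0.0200, 0.0550, 0.1090, 0.1840, 0.2880, 0.3980, 0.5700, 0.7820, 1.0000
Σ (Xₖ−Xₖ₋₁)(Yₖ+Yₖ₋₁) = (1/10)(0.0030+0.0000) + (1/10)(0.0200+0.0030) + (1/10)(0.0550+0.0200) + (1/10)(0.1090+0.0550) + (1/10)(0.1840+0.1090) + (1/10)(0.2880+0.1840) + (1/10)(0.3980+0.2880) + (1/10)(0.5700+0.3980) + (1/10)(0.7820+0.5700) + (1/10)(1.0000+0.7820)
  = 0.0003 + 0.0023 + 0.0075 + 0.0164 + 0.0293 + 0.0472 + 0.0686 + 0.0968 + 0.1352 + 0.1782 = 0.5818
G = 1 − 0.5818 = 0.4182

0.418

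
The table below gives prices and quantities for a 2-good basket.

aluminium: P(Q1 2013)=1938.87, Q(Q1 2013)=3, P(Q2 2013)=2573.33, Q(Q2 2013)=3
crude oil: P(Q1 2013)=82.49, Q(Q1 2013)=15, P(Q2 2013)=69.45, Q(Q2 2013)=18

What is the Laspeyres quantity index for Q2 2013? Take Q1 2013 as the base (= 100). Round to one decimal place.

Laspeyres quantity index uses base-period prices as weights.
ΣP(Q1 2013)·Q(Q2 2013) = 1938.87×3 + 82.49×18 = 5816.61 + 1484.82 = 7301.43
ΣP(Q1 2013)·Q(Q1 2013) = 1938.87×3 + 82.49×15 = 5816.61 + 1237.35 = 7053.96
Index = 7301.43 / 7053.96 × 100 = 103.5082

103.5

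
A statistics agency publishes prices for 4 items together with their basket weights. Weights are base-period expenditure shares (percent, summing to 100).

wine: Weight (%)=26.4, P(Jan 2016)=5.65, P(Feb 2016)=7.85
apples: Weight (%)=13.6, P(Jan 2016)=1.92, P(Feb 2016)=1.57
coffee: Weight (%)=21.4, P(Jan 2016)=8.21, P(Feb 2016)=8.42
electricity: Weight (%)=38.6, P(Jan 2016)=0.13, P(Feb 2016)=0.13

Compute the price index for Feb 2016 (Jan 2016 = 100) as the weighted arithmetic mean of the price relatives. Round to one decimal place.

wine: 26.4 × (7.85/5.65) = 26.4 × 1.389381 = 36.6796
apples: 13.6 × (1.57/1.92) = 13.6 × 0.817708 = 11.1208
coffee: 21.4 × (8.42/8.21) = 21.4 × 1.025579 = 21.9474
electricity: 38.6 × (0.13/0.13) = 38.6 × 1.000000 = 38.6000
Index = Σ wᵢ·(p₁ᵢ/p₀ᵢ) = 36.6796 + 11.1208 + 21.9474 + 38.6000 = 108.3479

108.3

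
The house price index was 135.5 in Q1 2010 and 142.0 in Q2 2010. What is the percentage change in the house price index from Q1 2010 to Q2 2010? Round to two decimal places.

4.80%

Change = (142.0 − 135.5) / 135.5 × 100
       = 6.5 / 135.5 × 100 = 4.7970%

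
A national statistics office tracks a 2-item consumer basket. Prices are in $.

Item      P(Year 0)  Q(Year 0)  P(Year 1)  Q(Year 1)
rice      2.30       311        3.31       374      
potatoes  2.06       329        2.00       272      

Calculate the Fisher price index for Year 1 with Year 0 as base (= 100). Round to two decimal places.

123.27

Laspeyres component (base-period weights):
ΣP(Year 1)Q(Year 0) = 3.31×311 + 2.00×329 = 1029.41 + 658 = 1687.41
ΣP(Year 0)Q(Year 0) = 2.30×311 + 2.06×329 = 715.3 + 677.74 = 1393.04
L = 1687.41 / 1393.04 × 100 = 121.1315
Paasche component (current-period weights):
ΣP(Year 1)Q(Year 1) = 3.31×374 + 2.00×272 = 1237.94 + 544 = 1781.94
ΣP(Year 0)Q(Year 1) = 2.30×374 + 2.06×272 = 860.2 + 560.32 = 1420.52
P = 1781.94 / 1420.52 × 100 = 125.4428
Fisher = √(L × P) = √(121.1315 × 125.4428) = 123.2683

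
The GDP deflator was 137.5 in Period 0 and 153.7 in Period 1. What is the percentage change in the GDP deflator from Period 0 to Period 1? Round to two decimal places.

Change = (153.7 − 137.5) / 137.5 × 100
       = 16.2 / 137.5 × 100 = 11.7818%

11.78%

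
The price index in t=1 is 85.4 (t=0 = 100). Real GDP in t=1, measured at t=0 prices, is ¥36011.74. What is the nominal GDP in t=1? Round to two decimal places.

Nominal = Real × (Index/100) = 36011.74 × (85.4/100)
        = 36011.74 × 0.854 = 30754.0260

30754.03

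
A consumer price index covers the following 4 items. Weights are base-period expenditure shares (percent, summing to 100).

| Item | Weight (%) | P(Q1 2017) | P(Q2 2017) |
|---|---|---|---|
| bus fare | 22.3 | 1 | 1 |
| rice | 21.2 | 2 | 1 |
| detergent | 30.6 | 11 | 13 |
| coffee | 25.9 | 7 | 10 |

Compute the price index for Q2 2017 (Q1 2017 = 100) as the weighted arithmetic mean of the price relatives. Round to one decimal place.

bus fare: 22.3 × (1/1) = 22.3 × 1.000000 = 22.3000
rice: 21.2 × (1/2) = 21.2 × 0.500000 = 10.6000
detergent: 30.6 × (13/11) = 30.6 × 1.181818 = 36.1636
coffee: 25.9 × (10/7) = 25.9 × 1.428571 = 37.0000
Index = Σ wᵢ·(p₁ᵢ/p₀ᵢ) = 22.3000 + 10.6000 + 36.1636 + 37.0000 = 106.0636

106.1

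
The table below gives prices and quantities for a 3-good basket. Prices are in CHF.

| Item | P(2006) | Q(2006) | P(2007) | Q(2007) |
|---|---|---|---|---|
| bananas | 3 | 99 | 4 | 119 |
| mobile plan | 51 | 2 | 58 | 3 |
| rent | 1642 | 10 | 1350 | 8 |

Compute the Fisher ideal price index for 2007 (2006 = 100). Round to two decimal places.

83.61

Laspeyres component (base-period weights):
ΣP(2007)Q(2006) = 4×99 + 58×2 + 1350×10 = 396 + 116 + 13500 = 14012
ΣP(2006)Q(2006) = 3×99 + 51×2 + 1642×10 = 297 + 102 + 16420 = 16819
L = 14012 / 16819 × 100 = 83.3105
Paasche component (current-period weights):
ΣP(2007)Q(2007) = 4×119 + 58×3 + 1350×8 = 476 + 174 + 10800 = 11450
ΣP(2006)Q(2007) = 3×119 + 51×3 + 1642×8 = 357 + 153 + 13136 = 13646
P = 11450 / 13646 × 100 = 83.9074
Fisher = √(L × P) = √(83.3105 × 83.9074) = 83.6084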